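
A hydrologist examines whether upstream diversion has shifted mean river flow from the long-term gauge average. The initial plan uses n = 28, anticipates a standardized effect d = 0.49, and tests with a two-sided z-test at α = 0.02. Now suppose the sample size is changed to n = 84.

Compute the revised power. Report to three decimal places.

With n = 84: δ = d·√n = 0.49 × √84 = 4.4909. Critical value z_{0.01} = 2.326.
Revised power = Φ(δ − 2.326) + Φ(−δ − 2.326) = Φ(2.165) + Φ(-6.817) = 0.9848 + 0.0000 = 0.9848.

Power ≈ 0.985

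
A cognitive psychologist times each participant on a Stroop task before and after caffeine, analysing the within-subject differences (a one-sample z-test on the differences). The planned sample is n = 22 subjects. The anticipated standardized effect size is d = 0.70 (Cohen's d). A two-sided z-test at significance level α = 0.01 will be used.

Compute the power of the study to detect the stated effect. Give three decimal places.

Noncentrality parameter: δ = d·√n = 0.70 × √22 = 3.2833
Critical value for a two-sided test at α = 0.01: z_{α/2} = 2.576.
Power = Φ(δ − 2.576) + Φ(−δ − 2.576) = Φ(0.707) + Φ(-5.859) = 0.7604 + 0.0000 = 0.7604.

Power ≈ 0.760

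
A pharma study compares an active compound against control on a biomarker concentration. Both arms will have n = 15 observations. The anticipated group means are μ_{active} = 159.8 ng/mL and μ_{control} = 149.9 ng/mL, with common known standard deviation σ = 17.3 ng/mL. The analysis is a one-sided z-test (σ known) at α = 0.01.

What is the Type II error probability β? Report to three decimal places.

Standardized effect: d = |μ_{active} − μ_{control}| / σ = |159.8 − 149.9| / 17.3 = 0.5723
Noncentrality parameter: δ = d·√(n/2) = 0.5723 × √(15/2) = 1.5672
One-sided α = 0.01 → critical value z_{0.01} = 2.326.
Power = P(Z > 2.326 − δ) = Φ(-0.759) = 0.2239.
Type II error: β = 1 − power = 1 − 0.2239 = 0.7761.

β ≈ 0.776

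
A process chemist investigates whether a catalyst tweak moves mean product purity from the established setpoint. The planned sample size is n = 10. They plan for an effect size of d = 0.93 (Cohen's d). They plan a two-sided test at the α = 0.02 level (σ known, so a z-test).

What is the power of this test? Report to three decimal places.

Noncentrality parameter: δ = d·√n = 0.93 × √10 = 2.9409
Critical value for a two-sided test at α = 0.02: z_{α/2} = 2.326.
Power = Φ(δ − 2.326) + Φ(−δ − 2.326) = Φ(0.615) + Φ(-5.267) = 0.7306 + 0.0000 = 0.7306.

Power ≈ 0.731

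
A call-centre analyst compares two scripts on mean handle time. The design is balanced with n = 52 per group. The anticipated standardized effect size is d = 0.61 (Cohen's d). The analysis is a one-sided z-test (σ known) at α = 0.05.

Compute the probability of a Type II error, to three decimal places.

β ≈ 0.071

Noncentrality parameter: δ = d·√(n/2) = 0.61 × √(52/2) = 3.1104
One-sided α = 0.05 → critical value z_{0.05} = 1.645.
Power = P(Z > 1.645 − δ) = Φ(1.466) = 0.9286.
Type II error: β = 1 − power = 1 − 0.9286 = 0.0714.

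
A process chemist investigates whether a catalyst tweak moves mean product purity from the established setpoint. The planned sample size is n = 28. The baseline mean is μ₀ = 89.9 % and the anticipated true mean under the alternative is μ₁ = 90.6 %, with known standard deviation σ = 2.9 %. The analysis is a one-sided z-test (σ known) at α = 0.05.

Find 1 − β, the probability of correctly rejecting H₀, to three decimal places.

Standardized effect: d = |μ₁ − μ₀| / σ = |90.6 − 89.9| / 2.9 = 0.2414
Noncentrality parameter: δ = d·√n = 0.2414 × √28 = 1.2773
Critical value for a one-sided test at α = 0.05: z_α = 1.645.
Power = Φ(δ − 1.645) = Φ(-0.368) = 0.3566.

Power ≈ 0.357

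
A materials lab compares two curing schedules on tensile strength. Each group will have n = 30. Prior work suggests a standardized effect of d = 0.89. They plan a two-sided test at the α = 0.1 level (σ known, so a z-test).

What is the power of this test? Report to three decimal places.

Power ≈ 0.964

Noncentrality parameter: δ = d·√(n/2) = 0.89 × √(30/2) = 3.4470
Critical value for a two-sided test at α = 0.1: z_{α/2} = 1.645.
Power = Φ(δ − 1.645) + Φ(−δ − 1.645) = Φ(1.802) + Φ(-5.092) = 0.9642 + 0.0000 = 0.9642.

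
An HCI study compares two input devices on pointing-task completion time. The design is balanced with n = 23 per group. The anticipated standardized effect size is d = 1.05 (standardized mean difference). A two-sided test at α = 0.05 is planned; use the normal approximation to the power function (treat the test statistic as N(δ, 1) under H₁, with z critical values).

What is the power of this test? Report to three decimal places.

Noncentrality parameter: δ = d·√(n/2) = 1.05 × √(23/2) = 3.5607
Critical value for a two-sided test at α = 0.05: z_{α/2} = 1.960.
Power = Φ(δ − 1.960) + Φ(−δ − 1.960) = Φ(1.601) + Φ(-5.521) = 0.9453 + 0.0000 = 0.9453.

Power ≈ 0.945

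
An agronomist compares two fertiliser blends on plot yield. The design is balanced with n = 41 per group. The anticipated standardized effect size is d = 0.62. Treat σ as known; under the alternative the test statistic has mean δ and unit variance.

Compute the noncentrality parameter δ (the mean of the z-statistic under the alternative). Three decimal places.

δ = d·√(n/2) = 0.62 × √(41/2) = 2.8072

δ ≈ 2.807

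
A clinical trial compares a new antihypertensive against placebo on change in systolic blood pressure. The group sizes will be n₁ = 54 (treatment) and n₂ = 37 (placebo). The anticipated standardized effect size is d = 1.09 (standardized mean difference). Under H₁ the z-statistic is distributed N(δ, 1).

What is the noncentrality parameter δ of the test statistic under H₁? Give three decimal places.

δ = d / √(1/n₁ + 1/n₂) = 1.09 / √(1/54 + 1/37) = 5.1074

δ ≈ 5.107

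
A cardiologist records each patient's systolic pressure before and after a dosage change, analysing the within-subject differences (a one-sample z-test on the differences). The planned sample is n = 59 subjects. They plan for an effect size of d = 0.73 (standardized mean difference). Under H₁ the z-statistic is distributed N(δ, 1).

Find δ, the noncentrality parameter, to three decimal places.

The noncentrality parameter scales effect size by the design's sample-size factor: δ = d·√n = 0.73 × √59 = 5.6072

δ ≈ 5.607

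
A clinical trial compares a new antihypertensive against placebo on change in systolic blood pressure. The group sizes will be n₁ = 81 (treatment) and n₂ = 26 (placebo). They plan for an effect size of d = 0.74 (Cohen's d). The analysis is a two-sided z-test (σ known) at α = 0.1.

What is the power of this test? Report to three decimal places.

Power ≈ 0.949

Noncentrality parameter: δ = d / √(1/n₁ + 1/n₂) = 0.74 / √(1/81 + 1/26) = 3.2830
Two-sided α = 0.1 → critical value z_{0.05} = 1.645.
Power = Φ(δ − 1.645) + Φ(−δ − 1.645) = Φ(1.638) + Φ(-4.928) = 0.9493 + 0.0000 = 0.9493.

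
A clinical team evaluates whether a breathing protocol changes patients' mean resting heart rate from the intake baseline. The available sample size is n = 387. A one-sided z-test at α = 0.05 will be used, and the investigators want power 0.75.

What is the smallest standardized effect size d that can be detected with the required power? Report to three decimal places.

d ≈ 0.118

Required noncentrality: δ = z_{0.05} + z_{0.25} = 1.645 + 0.674 = 2.319.
δ = d·√n ⇒ d = δ/√n = 2.319/√387 = 0.1179.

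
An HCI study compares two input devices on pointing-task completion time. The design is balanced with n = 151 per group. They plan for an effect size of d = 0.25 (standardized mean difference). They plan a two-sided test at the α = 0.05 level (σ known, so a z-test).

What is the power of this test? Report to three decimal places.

Noncentrality parameter: δ = d·√(n/2) = 0.25 × √(151/2) = 2.1723
Critical value for a two-sided test at α = 0.05: z_{α/2} = 1.960.
Power = Φ(δ − 1.960) + Φ(−δ − 1.960) = Φ(0.212) + Φ(-4.132) = 0.5841 + 0.0000 = 0.5841.

Power ≈ 0.584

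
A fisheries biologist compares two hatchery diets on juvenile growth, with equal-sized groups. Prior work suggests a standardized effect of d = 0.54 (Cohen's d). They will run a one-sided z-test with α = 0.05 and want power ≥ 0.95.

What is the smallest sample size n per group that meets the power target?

n = 75 per group

For power 0.95 need Φ(δ − z_{0.05}) = 0.95, so δ = z_{0.05} + z_{0.05} = 1.645 + 1.645 = 3.290.
δ = d·√(n/2) ⇒ n = 2(δ/d)² = 2 × (3.290 / 0.54)² = 74.23.
Rounding up, n = 75 per group.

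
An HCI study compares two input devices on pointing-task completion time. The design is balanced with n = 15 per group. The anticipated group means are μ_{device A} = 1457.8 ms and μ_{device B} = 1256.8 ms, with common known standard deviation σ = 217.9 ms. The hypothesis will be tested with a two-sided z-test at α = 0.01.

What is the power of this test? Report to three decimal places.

Power ≈ 0.480

Standardized effect: d = |μ_{device A} − μ_{device B}| / σ = |1457.8 − 1256.8| / 217.9 = 0.9224
Noncentrality parameter: λ = d·√(n/2) = 0.9224 × √(15/2) = 2.5262
Critical value for a two-sided test at α = 0.01: z_{α/2} = 2.576.
Power = Φ(λ − 2.576) + Φ(−λ − 2.576) = Φ(-0.050) + Φ(-5.102) = 0.4802 + 0.0000 = 0.4802.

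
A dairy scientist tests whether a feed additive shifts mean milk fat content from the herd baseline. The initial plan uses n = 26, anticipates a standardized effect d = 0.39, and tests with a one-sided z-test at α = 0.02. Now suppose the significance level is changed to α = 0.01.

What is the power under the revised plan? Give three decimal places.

Power ≈ 0.368

δ = d·√n = 0.39 × √26 = 1.9886 (unchanged). New critical value: z_{0.01} = 2.326.
Revised power = Φ(δ − 2.326) = Φ(-0.338) = 0.3678.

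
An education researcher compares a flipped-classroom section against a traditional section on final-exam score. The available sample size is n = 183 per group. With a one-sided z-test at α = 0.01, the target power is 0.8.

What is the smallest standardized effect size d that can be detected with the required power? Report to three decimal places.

Required noncentrality: δ = z_{0.01} + z_{0.20} = 2.326 + 0.842 = 3.168.
δ = d·√(n/2) ⇒ d = δ/√(n/2) = 3.168/√(183/2) = 0.3312.

d ≈ 0.331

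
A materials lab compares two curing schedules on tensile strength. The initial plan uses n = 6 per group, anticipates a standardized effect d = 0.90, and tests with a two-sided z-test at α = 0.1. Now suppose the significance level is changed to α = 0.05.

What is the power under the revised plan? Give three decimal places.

δ = d·√(n/2) = 0.90 × √(6/2) = 1.5588 (unchanged). New critical value: z_{0.025} = 1.960.
Revised power = Φ(δ − 1.960) + Φ(−δ − 1.960) = Φ(-0.401) + Φ(-3.519) = 0.3442 + 0.0002 = 0.3444.

Power ≈ 0.344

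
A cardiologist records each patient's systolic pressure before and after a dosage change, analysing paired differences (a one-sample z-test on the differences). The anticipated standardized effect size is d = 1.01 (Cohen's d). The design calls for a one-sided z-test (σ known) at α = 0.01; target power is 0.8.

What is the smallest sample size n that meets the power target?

For power 0.8 need Φ(δ − z_{0.01}) = 0.8, so δ = z_{0.01} + z_{0.20} = 2.326 + 0.842 = 3.168.
δ = d·√n ⇒ n = (δ/d)² = (3.168 / 1.01)² = 9.84.
Rounding up, n = 10.

n = 10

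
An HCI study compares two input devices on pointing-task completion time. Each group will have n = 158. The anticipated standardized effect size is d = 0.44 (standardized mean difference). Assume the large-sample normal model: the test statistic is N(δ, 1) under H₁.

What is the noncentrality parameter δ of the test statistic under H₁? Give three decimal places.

The noncentrality parameter scales effect size by the design's sample-size factor: δ = d·√(n/2) = 0.44 × √(158/2) = 3.9108

δ ≈ 3.911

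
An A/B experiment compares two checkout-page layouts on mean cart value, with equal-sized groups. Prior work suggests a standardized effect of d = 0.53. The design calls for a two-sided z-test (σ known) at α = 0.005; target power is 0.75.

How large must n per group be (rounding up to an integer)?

Set Φ(δ − 2.807) = 0.75; then δ − 2.807 = Φ⁻¹(0.75) = 0.674, giving δ = 3.482.
(Ignoring the negligible lower-tail rejection probability gives the usual closed-form inversion.)
δ = d·√(n/2) ⇒ n = 2(δ/d)² = 2 × (3.482 / 0.53)² = 86.30.
Rounding up, n = 87 per group.

n = 87 per group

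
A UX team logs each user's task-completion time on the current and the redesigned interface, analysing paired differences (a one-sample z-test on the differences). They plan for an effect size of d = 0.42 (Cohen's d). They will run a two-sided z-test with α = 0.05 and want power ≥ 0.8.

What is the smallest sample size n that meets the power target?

n = 45

For power 0.8 need Φ(δ − z_{0.025}) = 0.8, so δ = z_{0.025} + z_{0.20} = 1.960 + 0.842 = 2.802.
(Ignoring the negligible lower-tail rejection probability gives the usual closed-form inversion.)
δ = d·√n ⇒ n = (δ/d)² = (2.802 / 0.42)² = 44.49.
Round up to the next whole unit.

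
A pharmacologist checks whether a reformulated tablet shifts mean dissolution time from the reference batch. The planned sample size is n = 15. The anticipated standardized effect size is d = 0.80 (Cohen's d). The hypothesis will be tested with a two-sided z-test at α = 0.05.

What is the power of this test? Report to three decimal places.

Power ≈ 0.873

Noncentrality parameter: δ = d·√n = 0.80 × √15 = 3.0984
Two-sided α = 0.05 → critical value z_{0.025} = 1.960.
Power = Φ(δ − 1.960) + Φ(−δ − 1.960) = Φ(1.138) + Φ(-5.058) = 0.8725 + 0.0000 = 0.8725.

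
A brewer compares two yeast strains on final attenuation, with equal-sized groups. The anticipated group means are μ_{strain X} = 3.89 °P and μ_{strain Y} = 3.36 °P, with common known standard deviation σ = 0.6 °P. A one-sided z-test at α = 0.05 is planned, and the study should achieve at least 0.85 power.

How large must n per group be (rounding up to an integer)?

n = 19 per group

Standardized effect: d = |μ_{strain X} − μ_{strain Y}| / σ = |3.89 − 3.36| / 0.6 = 0.8833
Set Φ(δ − 1.645) = 0.85; then δ − 1.645 = Φ⁻¹(0.85) = 1.036, giving δ = 2.681.
δ = d·√(n/2) ⇒ n = 2(δ/d)² = 2 × (2.681 / 0.8833)² = 18.43.
Rounding up, n = 19 per group.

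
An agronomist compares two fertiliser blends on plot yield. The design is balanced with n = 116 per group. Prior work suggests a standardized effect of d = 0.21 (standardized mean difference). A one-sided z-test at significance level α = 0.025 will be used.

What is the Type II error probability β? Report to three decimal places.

β ≈ 0.641

Noncentrality parameter: δ = d·√(n/2) = 0.21 × √(116/2) = 1.5993
Critical value for a one-sided test at α = 0.025: z_α = 1.960.
Power = P(Z > 1.960 − δ) = Φ(-0.361) = 0.3592.
Type II error: β = 1 − power = 1 − 0.3592 = 0.6408.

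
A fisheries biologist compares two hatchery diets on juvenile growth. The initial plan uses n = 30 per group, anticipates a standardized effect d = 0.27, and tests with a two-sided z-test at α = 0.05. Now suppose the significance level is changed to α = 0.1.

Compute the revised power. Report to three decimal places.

δ = d·√(n/2) = 0.27 × √(30/2) = 1.0457 (unchanged). New critical value: z_{0.05} = 1.645.
Revised power = Φ(δ − 1.645) + Φ(−δ − 1.645) = Φ(-0.599) + Φ(-2.691) = 0.2745 + 0.0036 = 0.2781.

Power ≈ 0.278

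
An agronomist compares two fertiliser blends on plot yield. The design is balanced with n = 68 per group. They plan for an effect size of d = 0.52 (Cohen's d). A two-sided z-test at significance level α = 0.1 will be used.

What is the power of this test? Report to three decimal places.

Noncentrality parameter: δ = d·√(n/2) = 0.52 × √(68/2) = 3.0321
Two-sided α = 0.1 → critical value z_{0.05} = 1.645.
Power = Φ(δ − 1.645) + Φ(−δ − 1.645) = Φ(1.387) + Φ(-4.677) = 0.9173 + 0.0000 = 0.9173.

Power ≈ 0.917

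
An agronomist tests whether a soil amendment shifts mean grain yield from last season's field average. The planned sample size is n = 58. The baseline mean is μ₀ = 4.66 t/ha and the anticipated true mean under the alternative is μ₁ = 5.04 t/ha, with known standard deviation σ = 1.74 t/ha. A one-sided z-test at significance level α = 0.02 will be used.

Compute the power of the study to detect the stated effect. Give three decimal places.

Power ≈ 0.348

Standardized effect: d = |μ₁ − μ₀| / σ = |5.04 − 4.66| / 1.74 = 0.2184
Noncentrality parameter: δ = d·√n = 0.2184 × √58 = 1.6632
One-sided α = 0.02 → critical value z_{0.02} = 2.054.
Power = P(Z > 2.054 − δ) = Φ(-0.391) = 0.3481.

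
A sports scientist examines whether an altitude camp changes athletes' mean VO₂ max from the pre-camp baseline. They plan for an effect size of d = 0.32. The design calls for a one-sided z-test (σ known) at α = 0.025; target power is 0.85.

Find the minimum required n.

Set Φ(δ − 1.960) = 0.85; then δ − 1.960 = Φ⁻¹(0.85) = 1.036, giving δ = 2.996.
δ = d·√n ⇒ n = (δ/d)² = (2.996 / 0.32)² = 87.68.
Rounding up, n = 88.

n = 88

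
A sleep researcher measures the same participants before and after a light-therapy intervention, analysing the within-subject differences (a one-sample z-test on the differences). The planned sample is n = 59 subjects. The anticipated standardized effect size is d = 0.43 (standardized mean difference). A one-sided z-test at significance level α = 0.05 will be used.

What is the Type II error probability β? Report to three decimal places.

β ≈ 0.049

Noncentrality parameter: δ = d·√n = 0.43 × √59 = 3.3029
One-sided α = 0.05 → critical value z_{0.05} = 1.645.
Power = P(Z > 1.645 − δ) = Φ(1.658) = 0.9513.
Type II error: β = 1 − power = 1 − 0.9513 = 0.0487.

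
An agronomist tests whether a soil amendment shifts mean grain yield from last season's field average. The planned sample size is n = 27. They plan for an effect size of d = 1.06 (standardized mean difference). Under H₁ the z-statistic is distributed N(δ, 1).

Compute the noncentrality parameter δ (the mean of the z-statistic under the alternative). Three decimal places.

The noncentrality parameter scales effect size by the design's sample-size factor: δ = d·√n = 1.06 × √27 = 5.5079

δ ≈ 5.508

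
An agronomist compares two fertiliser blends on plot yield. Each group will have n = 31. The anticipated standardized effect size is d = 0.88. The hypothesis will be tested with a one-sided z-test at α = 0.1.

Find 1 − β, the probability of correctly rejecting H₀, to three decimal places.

Noncentrality parameter: λ = d·√(n/2) = 0.88 × √(31/2) = 3.4646
One-sided α = 0.1 → critical value z_{0.1} = 1.282.
Power = P(Z > 1.282 − λ) = Φ(2.183) = 0.9855.

Power ≈ 0.985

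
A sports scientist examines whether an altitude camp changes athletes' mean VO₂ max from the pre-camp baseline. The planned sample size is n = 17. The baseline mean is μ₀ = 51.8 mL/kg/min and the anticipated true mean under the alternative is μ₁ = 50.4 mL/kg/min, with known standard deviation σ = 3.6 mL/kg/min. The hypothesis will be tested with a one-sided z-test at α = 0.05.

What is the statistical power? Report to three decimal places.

Power ≈ 0.483

Standardized effect: d = |μ₁ − μ₀| / σ = |50.4 − 51.8| / 3.6 = 0.3889
Noncentrality parameter: λ = d·√n = 0.3889 × √17 = 1.6034
One-sided α = 0.05 → critical value z_{0.05} = 1.645.
Power = Φ(λ − 1.645) = Φ(-0.041) = 0.4835.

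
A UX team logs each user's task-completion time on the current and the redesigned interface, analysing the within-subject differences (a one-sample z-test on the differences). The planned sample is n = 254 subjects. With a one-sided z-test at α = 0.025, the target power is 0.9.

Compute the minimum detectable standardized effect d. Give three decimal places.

Required noncentrality: δ = z_{0.025} + z_{0.10} = 1.960 + 1.282 = 3.242.
δ = d·√n ⇒ d = δ/√n = 3.242/√254 = 0.2034.

d ≈ 0.203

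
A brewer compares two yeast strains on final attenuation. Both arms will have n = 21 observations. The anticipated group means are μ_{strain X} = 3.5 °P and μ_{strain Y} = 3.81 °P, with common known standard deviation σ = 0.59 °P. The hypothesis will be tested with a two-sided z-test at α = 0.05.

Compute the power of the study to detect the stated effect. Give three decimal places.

Standardized effect: d = |μ_{strain X} − μ_{strain Y}| / σ = |3.5 − 3.81| / 0.59 = 0.5254
Noncentrality parameter: δ = d·√(n/2) = 0.5254 × √(21/2) = 1.7026
Critical value for a two-sided test at α = 0.05: z_{α/2} = 1.960.
Power = Φ(δ − 1.960) + Φ(−δ − 1.960) = Φ(-0.257) + Φ(-3.663) = 0.3984 + 0.0001 = 0.3986.

Power ≈ 0.399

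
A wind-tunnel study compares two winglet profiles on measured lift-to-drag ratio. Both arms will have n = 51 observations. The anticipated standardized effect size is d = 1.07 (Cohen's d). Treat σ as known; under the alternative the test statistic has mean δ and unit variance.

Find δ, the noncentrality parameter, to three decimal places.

δ ≈ 5.403

The noncentrality parameter scales effect size by the design's sample-size factor: δ = d·√(n/2) = 1.07 × √(51/2) = 5.4032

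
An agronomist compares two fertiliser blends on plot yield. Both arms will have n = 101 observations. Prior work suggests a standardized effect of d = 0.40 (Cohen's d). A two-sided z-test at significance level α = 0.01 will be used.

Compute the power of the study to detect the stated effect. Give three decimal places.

Power ≈ 0.605

Noncentrality parameter: δ = d·√(n/2) = 0.40 × √(101/2) = 2.8425
Critical value for a two-sided test at α = 0.01: z_{α/2} = 2.576.
Power = Φ(δ − 2.576) + Φ(−δ − 2.576) = Φ(0.267) + Φ(-5.418) = 0.6052 + 0.0000 = 0.6052.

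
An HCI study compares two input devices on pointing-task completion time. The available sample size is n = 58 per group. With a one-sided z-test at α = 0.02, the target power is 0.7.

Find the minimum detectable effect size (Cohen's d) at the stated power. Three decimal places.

Need Φ(δ − 2.054) = 0.7, so δ = 2.054 + 0.524 = 2.578.
δ = d·√(n/2) ⇒ d = δ/√(n/2) = 2.578/√(58/2) = 0.4788.

d ≈ 0.479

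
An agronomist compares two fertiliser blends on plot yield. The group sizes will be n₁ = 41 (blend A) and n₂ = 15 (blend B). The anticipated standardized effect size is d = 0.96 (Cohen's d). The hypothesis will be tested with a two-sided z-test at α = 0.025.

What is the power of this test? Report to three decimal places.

Power ≈ 0.826

Noncentrality parameter: δ = d / √(1/n₁ + 1/n₂) = 0.96 / √(1/41 + 1/15) = 3.1814
Critical value for a two-sided test at α = 0.025: z_{α/2} = 2.241.
Power = Φ(δ − 2.241) + Φ(−δ − 2.241) = Φ(0.940) + Φ(-5.423) = 0.8264 + 0.0000 = 0.8264.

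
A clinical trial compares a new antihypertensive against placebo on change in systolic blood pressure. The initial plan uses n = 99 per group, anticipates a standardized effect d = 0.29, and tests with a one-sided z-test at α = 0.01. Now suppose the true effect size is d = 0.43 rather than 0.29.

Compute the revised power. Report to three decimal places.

Power ≈ 0.758

With d = 0.43: δ = d·√(n/2) = 0.43 × √(99/2) = 3.0253. Critical value z_{0.01} = 2.326.
Revised power = Φ(δ − 2.326) = Φ(0.699) = 0.7577.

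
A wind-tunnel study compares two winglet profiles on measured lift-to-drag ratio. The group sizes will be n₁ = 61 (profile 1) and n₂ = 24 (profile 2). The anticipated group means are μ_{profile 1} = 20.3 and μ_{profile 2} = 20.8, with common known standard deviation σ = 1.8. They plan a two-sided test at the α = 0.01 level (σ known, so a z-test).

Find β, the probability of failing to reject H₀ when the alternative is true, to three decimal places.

Standardized effect: d = |μ_{profile 1} − μ_{profile 2}| / σ = |20.3 − 20.8| / 1.8 = 0.2778
Noncentrality parameter: δ = d / √(1/n₁ + 1/n₂) = 0.2778 / √(1/61 + 1/24) = 1.1528
Two-sided α = 0.01 → critical value z_{0.005} = 2.576.
Power = Φ(δ − 2.576) + Φ(−δ − 2.576) = Φ(-1.423) + Φ(-3.729) = 0.0774 + 0.0001 = 0.0775.
Type II error: β = 1 − power = 1 − 0.0775 = 0.9225.

β ≈ 0.923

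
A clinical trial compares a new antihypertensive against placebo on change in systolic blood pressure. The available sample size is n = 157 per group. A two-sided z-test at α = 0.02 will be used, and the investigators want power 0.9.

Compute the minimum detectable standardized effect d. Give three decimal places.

Need Φ(δ − 2.326) = 0.9, so δ = 2.326 + 1.282 = 3.608.
(Lower-tail contribution to power is negligible for δ > 0.)
δ = d·√(n/2) ⇒ d = δ/√(n/2) = 3.608/√(157/2) = 0.4072.

d ≈ 0.407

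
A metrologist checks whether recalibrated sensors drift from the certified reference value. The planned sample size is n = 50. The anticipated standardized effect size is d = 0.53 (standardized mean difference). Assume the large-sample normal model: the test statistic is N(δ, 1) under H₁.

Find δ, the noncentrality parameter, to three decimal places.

The noncentrality parameter scales effect size by the design's sample-size factor: δ = d·√n = 0.53 × √50 = 3.7477

δ ≈ 3.748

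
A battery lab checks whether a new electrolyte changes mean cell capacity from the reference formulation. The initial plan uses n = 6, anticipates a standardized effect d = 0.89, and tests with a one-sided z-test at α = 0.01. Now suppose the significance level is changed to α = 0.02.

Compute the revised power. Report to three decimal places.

Power ≈ 0.550

δ = d·√n = 0.89 × √6 = 2.1800 (unchanged). New critical value: z_{0.02} = 2.054.
Revised power = P(Z > 2.054 − δ) = Φ(0.126) = 0.5503.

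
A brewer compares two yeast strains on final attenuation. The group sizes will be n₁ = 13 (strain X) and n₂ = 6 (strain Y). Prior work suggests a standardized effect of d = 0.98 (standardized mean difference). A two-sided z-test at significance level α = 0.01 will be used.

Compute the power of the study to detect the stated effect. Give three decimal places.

Noncentrality parameter: δ = d / √(1/n₁ + 1/n₂) = 0.98 / √(1/13 + 1/6) = 1.9856
Two-sided α = 0.01 → critical value z_{0.005} = 2.576.
Power = Φ(δ − 2.576) + Φ(−δ − 2.576) = Φ(-0.590) + Φ(-4.561) = 0.2775 + 0.0000 = 0.2775.

Power ≈ 0.278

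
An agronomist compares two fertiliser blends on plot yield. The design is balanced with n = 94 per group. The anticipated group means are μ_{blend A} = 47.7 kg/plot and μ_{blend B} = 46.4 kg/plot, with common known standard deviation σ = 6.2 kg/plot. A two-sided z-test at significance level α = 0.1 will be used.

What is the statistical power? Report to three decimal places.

Power ≈ 0.419

Standardized effect: d = |μ_{blend A} − μ_{blend B}| / σ = |47.7 − 46.4| / 6.2 = 0.2097
Noncentrality parameter: δ = d·√(n/2) = 0.2097 × √(94/2) = 1.4375
Two-sided α = 0.1 → critical value z_{0.05} = 1.645.
Power = Φ(δ − 1.645) + Φ(−δ − 1.645) = Φ(-0.207) + Φ(-3.082) = 0.4179 + 0.0010 = 0.4189.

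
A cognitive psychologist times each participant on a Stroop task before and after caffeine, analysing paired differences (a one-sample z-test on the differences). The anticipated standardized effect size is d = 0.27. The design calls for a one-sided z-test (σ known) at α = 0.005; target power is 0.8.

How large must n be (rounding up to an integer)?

n = 161

Set Φ(δ − 2.576) = 0.8; then δ − 2.576 = Φ⁻¹(0.8) = 0.842, giving δ = 3.417.
δ = d·√n ⇒ n = (δ/d)² = (3.417 / 0.27)² = 160.21.
Round up to the next whole unit.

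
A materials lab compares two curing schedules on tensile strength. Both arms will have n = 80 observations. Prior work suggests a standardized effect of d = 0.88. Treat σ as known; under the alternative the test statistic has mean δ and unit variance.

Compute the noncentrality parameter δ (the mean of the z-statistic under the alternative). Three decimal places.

δ ≈ 5.566

δ = d·√(n/2) = 0.88 × √(80/2) = 5.5656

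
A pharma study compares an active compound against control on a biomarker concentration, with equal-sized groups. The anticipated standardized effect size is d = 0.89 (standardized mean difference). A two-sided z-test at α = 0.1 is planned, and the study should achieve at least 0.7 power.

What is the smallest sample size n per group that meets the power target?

n = 12 per group

For power 0.7 need Φ(δ − z_{0.05}) = 0.7, so δ = z_{0.05} + z_{0.30} = 1.645 + 0.524 = 2.169.
(Ignoring the negligible lower-tail rejection probability gives the usual closed-form inversion.)
δ = d·√(n/2) ⇒ n = 2(δ/d)² = 2 × (2.169 / 0.89)² = 11.88.
Rounding up, n = 12 per group.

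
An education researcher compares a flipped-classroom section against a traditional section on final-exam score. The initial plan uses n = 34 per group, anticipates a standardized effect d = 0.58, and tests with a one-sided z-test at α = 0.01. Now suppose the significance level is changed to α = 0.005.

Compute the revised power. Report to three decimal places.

δ = d·√(n/2) = 0.58 × √(34/2) = 2.3914 (unchanged). New critical value: z_{0.005} = 2.576.
Revised power = P(Z > 2.576 − δ) = Φ(-0.184) = 0.4268.

Power ≈ 0.427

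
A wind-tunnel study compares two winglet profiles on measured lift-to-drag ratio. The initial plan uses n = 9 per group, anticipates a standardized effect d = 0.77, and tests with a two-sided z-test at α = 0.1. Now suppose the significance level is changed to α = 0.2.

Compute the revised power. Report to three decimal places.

Power ≈ 0.639

δ = d·√(n/2) = 0.77 × √(9/2) = 1.6334 (unchanged). New critical value: z_{0.1} = 1.282.
Revised power = Φ(δ − 1.282) + Φ(−δ − 1.282) = Φ(0.352) + Φ(-2.915) = 0.6375 + 0.0018 = 0.6393.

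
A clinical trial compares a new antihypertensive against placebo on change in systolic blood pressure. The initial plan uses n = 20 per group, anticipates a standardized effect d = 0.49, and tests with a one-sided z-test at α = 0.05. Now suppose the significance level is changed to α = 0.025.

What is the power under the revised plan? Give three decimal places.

Power ≈ 0.341

δ = d·√(n/2) = 0.49 × √(20/2) = 1.5495 (unchanged). New critical value: z_{0.025} = 1.960.
Revised power = Φ(δ − 1.960) = Φ(-0.410) = 0.3407.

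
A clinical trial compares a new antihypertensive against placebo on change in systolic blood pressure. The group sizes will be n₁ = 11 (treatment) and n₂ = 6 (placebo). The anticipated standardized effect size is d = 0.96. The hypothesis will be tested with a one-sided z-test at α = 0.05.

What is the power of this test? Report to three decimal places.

Power ≈ 0.597

Noncentrality parameter: δ = d / √(1/n₁ + 1/n₂) = 0.96 / √(1/11 + 1/6) = 1.8916
Critical value for a one-sided test at α = 0.05: z_α = 1.645.
Power = Φ(δ − 1.645) = Φ(0.247) = 0.5974.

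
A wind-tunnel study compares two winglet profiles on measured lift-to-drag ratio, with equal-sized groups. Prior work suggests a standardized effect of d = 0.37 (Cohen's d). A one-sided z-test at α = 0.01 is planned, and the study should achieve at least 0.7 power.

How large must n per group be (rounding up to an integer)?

Set Φ(δ − 2.326) = 0.7; then δ − 2.326 = Φ⁻¹(0.7) = 0.524, giving δ = 2.851.
δ = d·√(n/2) ⇒ n = 2(δ/d)² = 2 × (2.851 / 0.37)² = 118.73.
Round up to the next whole unit.

n = 119 per group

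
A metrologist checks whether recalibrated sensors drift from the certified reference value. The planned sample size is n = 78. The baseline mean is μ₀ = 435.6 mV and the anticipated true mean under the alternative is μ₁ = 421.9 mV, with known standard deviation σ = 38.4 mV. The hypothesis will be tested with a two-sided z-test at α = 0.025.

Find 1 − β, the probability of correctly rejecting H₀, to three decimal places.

Standardized effect: d = |μ₁ − μ₀| / σ = |421.9 − 435.6| / 38.4 = 0.3568
Noncentrality parameter: λ = d·√n = 0.3568 × √78 = 3.1509
Two-sided α = 0.025 → critical value z_{0.0125} = 2.241.
Power = Φ(λ − 2.241) + Φ(−λ − 2.241) = Φ(0.910) + Φ(-5.392) = 0.8185 + 0.0000 = 0.8185.

Power ≈ 0.818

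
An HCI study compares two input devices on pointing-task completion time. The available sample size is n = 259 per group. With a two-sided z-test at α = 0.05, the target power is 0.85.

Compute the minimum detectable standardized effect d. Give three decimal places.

d ≈ 0.263

Required noncentrality: δ = z_{0.025} + z_{0.15} = 1.960 + 1.036 = 2.996.
(The second rejection-region term Φ(−δ − z_{α/2}) is negligible and dropped.)
δ = d·√(n/2) ⇒ d = δ/√(n/2) = 2.996/√(259/2) = 0.2633.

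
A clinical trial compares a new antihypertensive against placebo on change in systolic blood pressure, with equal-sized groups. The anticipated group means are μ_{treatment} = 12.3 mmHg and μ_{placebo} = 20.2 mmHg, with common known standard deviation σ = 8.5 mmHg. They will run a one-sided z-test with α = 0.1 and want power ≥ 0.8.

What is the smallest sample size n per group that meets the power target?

Standardized effect: d = |μ_{treatment} − μ_{placebo}| / σ = |12.3 − 20.2| / 8.5 = 0.9294
For power 0.8 need Φ(δ − z_{0.1}) = 0.8, so δ = z_{0.1} + z_{0.20} = 1.282 + 0.842 = 2.123.
δ = d·√(n/2) ⇒ n = 2(δ/d)² = 2 × (2.123 / 0.9294)² = 10.44.
Round up to the next whole unit.

n = 11 per group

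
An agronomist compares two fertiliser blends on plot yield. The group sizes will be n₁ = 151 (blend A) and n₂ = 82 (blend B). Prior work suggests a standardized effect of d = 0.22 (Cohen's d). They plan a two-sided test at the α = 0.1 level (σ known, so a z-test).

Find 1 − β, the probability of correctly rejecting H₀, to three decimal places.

Noncentrality parameter: δ = d / √(1/n₁ + 1/n₂) = 0.22 / √(1/151 + 1/82) = 1.6038
Critical value for a two-sided test at α = 0.1: z_{α/2} = 1.645.
Power = Φ(δ − 1.645) + Φ(−δ − 1.645) = Φ(-0.041) + Φ(-3.249) = 0.4836 + 0.0006 = 0.4842.

Power ≈ 0.484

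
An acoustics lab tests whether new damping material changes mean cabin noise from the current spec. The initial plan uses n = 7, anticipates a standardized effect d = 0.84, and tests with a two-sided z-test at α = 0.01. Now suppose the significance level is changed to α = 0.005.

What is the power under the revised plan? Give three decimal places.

δ = d·√n = 0.84 × √7 = 2.2224 (unchanged). New critical value: z_{0.0025} = 2.807.
Revised power = Φ(δ − 2.807) + Φ(−δ − 2.807) = Φ(-0.585) + Φ(-5.029) = 0.2794 + 0.0000 = 0.2794.

Power ≈ 0.279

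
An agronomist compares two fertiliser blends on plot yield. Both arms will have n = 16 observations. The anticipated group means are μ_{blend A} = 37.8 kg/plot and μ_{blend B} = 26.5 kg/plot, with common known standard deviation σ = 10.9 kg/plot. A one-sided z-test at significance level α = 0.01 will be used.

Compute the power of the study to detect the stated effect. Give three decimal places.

Standardized effect: d = |μ_{blend A} − μ_{blend B}| / σ = |37.8 − 26.5| / 10.9 = 1.0367
Noncentrality parameter: δ = d·√(n/2) = 1.0367 × √(16/2) = 2.9322
One-sided α = 0.01 → critical value z_{0.01} = 2.326.
Power = Φ(δ − 2.326) = Φ(0.606) = 0.7277.

Power ≈ 0.728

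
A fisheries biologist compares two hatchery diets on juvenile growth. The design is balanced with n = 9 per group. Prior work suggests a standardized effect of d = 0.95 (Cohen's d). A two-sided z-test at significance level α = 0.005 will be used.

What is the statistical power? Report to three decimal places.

Noncentrality parameter: δ = d·√(n/2) = 0.95 × √(9/2) = 2.0153
Critical value for a two-sided test at α = 0.005: z_{α/2} = 2.807.
Power = Φ(δ − 2.807) + Φ(−δ − 2.807) = Φ(-0.792) + Φ(-4.822) = 0.2142 + 0.0000 = 0.2142.

Power ≈ 0.214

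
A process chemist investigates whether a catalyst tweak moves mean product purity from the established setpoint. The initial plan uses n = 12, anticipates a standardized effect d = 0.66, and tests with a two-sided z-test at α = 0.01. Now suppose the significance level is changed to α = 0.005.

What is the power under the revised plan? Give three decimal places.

δ = d·√n = 0.66 × √12 = 2.2863 (unchanged). New critical value: z_{0.0025} = 2.807.
Revised power = Φ(δ − 2.807) + Φ(−δ − 2.807) = Φ(-0.521) + Φ(-5.093) = 0.3013 + 0.0000 = 0.3013.

Power ≈ 0.301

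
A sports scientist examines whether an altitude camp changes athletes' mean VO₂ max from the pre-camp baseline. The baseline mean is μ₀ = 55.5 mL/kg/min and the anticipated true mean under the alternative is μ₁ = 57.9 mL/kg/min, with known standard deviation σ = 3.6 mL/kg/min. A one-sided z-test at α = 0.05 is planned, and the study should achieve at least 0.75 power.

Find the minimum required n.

n = 13

Standardized effect: d = |μ₁ − μ₀| / σ = |57.9 − 55.5| / 3.6 = 0.6667
For power 0.75 need Φ(δ − z_{0.05}) = 0.75, so δ = z_{0.05} + z_{0.25} = 1.645 + 0.674 = 2.319.
δ = d·√n ⇒ n = (δ/d)² = (2.319 / 0.6667)² = 12.10.
Round up to the next whole unit.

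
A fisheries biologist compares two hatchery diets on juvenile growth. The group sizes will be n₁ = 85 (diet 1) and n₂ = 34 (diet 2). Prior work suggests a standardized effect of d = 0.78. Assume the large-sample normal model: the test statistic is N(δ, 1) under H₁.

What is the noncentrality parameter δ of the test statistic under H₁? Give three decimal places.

The noncentrality parameter scales effect size by the design's sample-size factor: δ = d / √(1/n₁ + 1/n₂) = 0.78 / √(1/85 + 1/34) = 3.8439

δ ≈ 3.844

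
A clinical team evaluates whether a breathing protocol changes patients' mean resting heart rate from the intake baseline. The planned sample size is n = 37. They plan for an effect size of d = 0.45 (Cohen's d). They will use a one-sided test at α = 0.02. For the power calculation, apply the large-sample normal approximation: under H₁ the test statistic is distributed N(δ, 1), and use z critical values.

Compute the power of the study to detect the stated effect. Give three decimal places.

Noncentrality parameter: δ = d·√n = 0.45 × √37 = 2.7372
Critical value for a one-sided test at α = 0.02: z_α = 2.054.
Power = P(Z > 2.054 − δ) = Φ(0.683) = 0.7529.

Power ≈ 0.753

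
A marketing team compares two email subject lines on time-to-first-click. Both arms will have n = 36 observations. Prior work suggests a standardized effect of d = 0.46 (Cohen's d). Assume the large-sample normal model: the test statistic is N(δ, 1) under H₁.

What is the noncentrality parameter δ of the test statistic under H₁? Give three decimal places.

δ = d·√(n/2) = 0.46 × √(36/2) = 1.9516

δ ≈ 1.952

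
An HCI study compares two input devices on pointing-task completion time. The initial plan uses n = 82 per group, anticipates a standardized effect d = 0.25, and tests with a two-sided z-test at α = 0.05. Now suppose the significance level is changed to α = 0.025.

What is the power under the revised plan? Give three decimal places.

δ = d·√(n/2) = 0.25 × √(82/2) = 1.6008 (unchanged). New critical value: z_{0.0125} = 2.241.
Revised power = Φ(δ − 2.241) + Φ(−δ − 2.241) = Φ(-0.641) + Φ(-3.842) = 0.2609 + 0.0001 = 0.2609.

Power ≈ 0.261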